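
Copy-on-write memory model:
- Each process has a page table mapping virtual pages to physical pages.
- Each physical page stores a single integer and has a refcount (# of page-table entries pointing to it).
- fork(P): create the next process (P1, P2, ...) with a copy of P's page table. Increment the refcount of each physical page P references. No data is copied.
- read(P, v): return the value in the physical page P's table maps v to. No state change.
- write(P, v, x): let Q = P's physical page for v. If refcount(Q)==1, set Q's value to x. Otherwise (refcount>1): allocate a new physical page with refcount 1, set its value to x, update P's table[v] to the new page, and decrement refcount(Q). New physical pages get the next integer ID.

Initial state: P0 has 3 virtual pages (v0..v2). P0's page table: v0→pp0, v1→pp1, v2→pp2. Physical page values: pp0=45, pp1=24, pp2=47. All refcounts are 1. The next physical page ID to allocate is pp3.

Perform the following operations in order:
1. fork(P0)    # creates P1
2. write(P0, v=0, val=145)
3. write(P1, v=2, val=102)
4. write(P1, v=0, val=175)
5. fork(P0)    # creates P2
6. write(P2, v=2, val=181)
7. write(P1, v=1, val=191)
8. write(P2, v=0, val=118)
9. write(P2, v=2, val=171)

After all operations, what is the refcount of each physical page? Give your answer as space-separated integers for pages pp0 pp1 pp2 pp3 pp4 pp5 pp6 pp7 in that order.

Answer: 1 2 1 1 1 1 1 1

Derivation:
Op 1: fork(P0) -> P1. 3 ppages; refcounts: pp0:2 pp1:2 pp2:2
Op 2: write(P0, v0, 145). refcount(pp0)=2>1 -> COPY to pp3. 4 ppages; refcounts: pp0:1 pp1:2 pp2:2 pp3:1
Op 3: write(P1, v2, 102). refcount(pp2)=2>1 -> COPY to pp4. 5 ppages; refcounts: pp0:1 pp1:2 pp2:1 pp3:1 pp4:1
Op 4: write(P1, v0, 175). refcount(pp0)=1 -> write in place. 5 ppages; refcounts: pp0:1 pp1:2 pp2:1 pp3:1 pp4:1
Op 5: fork(P0) -> P2. 5 ppages; refcounts: pp0:1 pp1:3 pp2:2 pp3:2 pp4:1
Op 6: write(P2, v2, 181). refcount(pp2)=2>1 -> COPY to pp5. 6 ppages; refcounts: pp0:1 pp1:3 pp2:1 pp3:2 pp4:1 pp5:1
Op 7: write(P1, v1, 191). refcount(pp1)=3>1 -> COPY to pp6. 7 ppages; refcounts: pp0:1 pp1:2 pp2:1 pp3:2 pp4:1 pp5:1 pp6:1
Op 8: write(P2, v0, 118). refcount(pp3)=2>1 -> COPY to pp7. 8 ppages; refcounts: pp0:1 pp1:2 pp2:1 pp3:1 pp4:1 pp5:1 pp6:1 pp7:1
Op 9: write(P2, v2, 171). refcount(pp5)=1 -> write in place. 8 ppages; refcounts: pp0:1 pp1:2 pp2:1 pp3:1 pp4:1 pp5:1 pp6:1 pp7:1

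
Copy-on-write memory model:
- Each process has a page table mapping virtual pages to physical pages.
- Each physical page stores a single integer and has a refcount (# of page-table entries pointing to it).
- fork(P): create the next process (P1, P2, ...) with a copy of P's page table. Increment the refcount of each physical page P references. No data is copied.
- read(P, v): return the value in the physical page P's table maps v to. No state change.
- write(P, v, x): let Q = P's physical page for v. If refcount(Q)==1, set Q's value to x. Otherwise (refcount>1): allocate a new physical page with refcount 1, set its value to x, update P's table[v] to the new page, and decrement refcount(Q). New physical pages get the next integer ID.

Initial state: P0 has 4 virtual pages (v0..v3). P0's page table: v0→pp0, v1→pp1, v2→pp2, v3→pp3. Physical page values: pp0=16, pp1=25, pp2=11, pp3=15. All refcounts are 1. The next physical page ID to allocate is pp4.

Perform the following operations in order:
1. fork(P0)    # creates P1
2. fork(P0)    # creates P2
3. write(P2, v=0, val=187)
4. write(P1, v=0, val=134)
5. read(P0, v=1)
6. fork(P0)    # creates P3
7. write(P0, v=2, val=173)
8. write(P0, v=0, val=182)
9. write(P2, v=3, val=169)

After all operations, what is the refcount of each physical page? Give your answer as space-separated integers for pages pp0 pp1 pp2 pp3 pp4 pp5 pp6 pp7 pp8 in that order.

Op 1: fork(P0) -> P1. 4 ppages; refcounts: pp0:2 pp1:2 pp2:2 pp3:2
Op 2: fork(P0) -> P2. 4 ppages; refcounts: pp0:3 pp1:3 pp2:3 pp3:3
Op 3: write(P2, v0, 187). refcount(pp0)=3>1 -> COPY to pp4. 5 ppages; refcounts: pp0:2 pp1:3 pp2:3 pp3:3 pp4:1
Op 4: write(P1, v0, 134). refcount(pp0)=2>1 -> COPY to pp5. 6 ppages; refcounts: pp0:1 pp1:3 pp2:3 pp3:3 pp4:1 pp5:1
Op 5: read(P0, v1) -> 25. No state change.
Op 6: fork(P0) -> P3. 6 ppages; refcounts: pp0:2 pp1:4 pp2:4 pp3:4 pp4:1 pp5:1
Op 7: write(P0, v2, 173). refcount(pp2)=4>1 -> COPY to pp6. 7 ppages; refcounts: pp0:2 pp1:4 pp2:3 pp3:4 pp4:1 pp5:1 pp6:1
Op 8: write(P0, v0, 182). refcount(pp0)=2>1 -> COPY to pp7. 8 ppages; refcounts: pp0:1 pp1:4 pp2:3 pp3:4 pp4:1 pp5:1 pp6:1 pp7:1
Op 9: write(P2, v3, 169). refcount(pp3)=4>1 -> COPY to pp8. 9 ppages; refcounts: pp0:1 pp1:4 pp2:3 pp3:3 pp4:1 pp5:1 pp6:1 pp7:1 pp8:1

Answer: 1 4 3 3 1 1 1 1 1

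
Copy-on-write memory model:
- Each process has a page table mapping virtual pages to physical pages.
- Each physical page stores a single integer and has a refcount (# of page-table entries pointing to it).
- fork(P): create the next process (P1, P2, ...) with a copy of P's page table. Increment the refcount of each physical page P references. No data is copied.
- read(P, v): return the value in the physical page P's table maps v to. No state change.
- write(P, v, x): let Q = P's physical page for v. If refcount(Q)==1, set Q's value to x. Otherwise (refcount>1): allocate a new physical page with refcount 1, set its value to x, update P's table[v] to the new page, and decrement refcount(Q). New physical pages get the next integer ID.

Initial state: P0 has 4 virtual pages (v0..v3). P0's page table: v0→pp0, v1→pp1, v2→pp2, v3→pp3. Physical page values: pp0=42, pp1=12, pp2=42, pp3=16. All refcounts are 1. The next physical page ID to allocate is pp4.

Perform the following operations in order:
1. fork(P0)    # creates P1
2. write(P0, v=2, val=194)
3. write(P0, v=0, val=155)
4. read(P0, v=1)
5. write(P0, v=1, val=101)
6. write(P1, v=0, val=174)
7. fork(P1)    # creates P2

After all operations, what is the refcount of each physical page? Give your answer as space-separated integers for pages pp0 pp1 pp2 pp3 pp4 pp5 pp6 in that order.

Answer: 2 2 2 3 1 1 1

Derivation:
Op 1: fork(P0) -> P1. 4 ppages; refcounts: pp0:2 pp1:2 pp2:2 pp3:2
Op 2: write(P0, v2, 194). refcount(pp2)=2>1 -> COPY to pp4. 5 ppages; refcounts: pp0:2 pp1:2 pp2:1 pp3:2 pp4:1
Op 3: write(P0, v0, 155). refcount(pp0)=2>1 -> COPY to pp5. 6 ppages; refcounts: pp0:1 pp1:2 pp2:1 pp3:2 pp4:1 pp5:1
Op 4: read(P0, v1) -> 12. No state change.
Op 5: write(P0, v1, 101). refcount(pp1)=2>1 -> COPY to pp6. 7 ppages; refcounts: pp0:1 pp1:1 pp2:1 pp3:2 pp4:1 pp5:1 pp6:1
Op 6: write(P1, v0, 174). refcount(pp0)=1 -> write in place. 7 ppages; refcounts: pp0:1 pp1:1 pp2:1 pp3:2 pp4:1 pp5:1 pp6:1
Op 7: fork(P1) -> P2. 7 ppages; refcounts: pp0:2 pp1:2 pp2:2 pp3:3 pp4:1 pp5:1 pp6:1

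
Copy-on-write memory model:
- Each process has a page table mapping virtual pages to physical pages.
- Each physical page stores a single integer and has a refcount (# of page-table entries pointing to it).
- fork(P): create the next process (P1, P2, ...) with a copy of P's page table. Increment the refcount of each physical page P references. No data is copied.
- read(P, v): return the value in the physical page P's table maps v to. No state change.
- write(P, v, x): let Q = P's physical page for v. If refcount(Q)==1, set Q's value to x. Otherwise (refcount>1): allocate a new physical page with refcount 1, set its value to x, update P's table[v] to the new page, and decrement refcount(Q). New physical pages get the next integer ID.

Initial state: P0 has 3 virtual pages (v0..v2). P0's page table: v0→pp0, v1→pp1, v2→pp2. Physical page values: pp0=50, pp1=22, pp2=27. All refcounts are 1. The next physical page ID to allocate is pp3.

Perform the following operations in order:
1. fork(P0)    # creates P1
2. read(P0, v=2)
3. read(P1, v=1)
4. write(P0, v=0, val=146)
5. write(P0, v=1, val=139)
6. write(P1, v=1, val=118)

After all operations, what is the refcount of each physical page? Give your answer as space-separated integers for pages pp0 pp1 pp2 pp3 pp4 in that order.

Answer: 1 1 2 1 1

Derivation:
Op 1: fork(P0) -> P1. 3 ppages; refcounts: pp0:2 pp1:2 pp2:2
Op 2: read(P0, v2) -> 27. No state change.
Op 3: read(P1, v1) -> 22. No state change.
Op 4: write(P0, v0, 146). refcount(pp0)=2>1 -> COPY to pp3. 4 ppages; refcounts: pp0:1 pp1:2 pp2:2 pp3:1
Op 5: write(P0, v1, 139). refcount(pp1)=2>1 -> COPY to pp4. 5 ppages; refcounts: pp0:1 pp1:1 pp2:2 pp3:1 pp4:1
Op 6: write(P1, v1, 118). refcount(pp1)=1 -> write in place. 5 ppages; refcounts: pp0:1 pp1:1 pp2:2 pp3:1 pp4:1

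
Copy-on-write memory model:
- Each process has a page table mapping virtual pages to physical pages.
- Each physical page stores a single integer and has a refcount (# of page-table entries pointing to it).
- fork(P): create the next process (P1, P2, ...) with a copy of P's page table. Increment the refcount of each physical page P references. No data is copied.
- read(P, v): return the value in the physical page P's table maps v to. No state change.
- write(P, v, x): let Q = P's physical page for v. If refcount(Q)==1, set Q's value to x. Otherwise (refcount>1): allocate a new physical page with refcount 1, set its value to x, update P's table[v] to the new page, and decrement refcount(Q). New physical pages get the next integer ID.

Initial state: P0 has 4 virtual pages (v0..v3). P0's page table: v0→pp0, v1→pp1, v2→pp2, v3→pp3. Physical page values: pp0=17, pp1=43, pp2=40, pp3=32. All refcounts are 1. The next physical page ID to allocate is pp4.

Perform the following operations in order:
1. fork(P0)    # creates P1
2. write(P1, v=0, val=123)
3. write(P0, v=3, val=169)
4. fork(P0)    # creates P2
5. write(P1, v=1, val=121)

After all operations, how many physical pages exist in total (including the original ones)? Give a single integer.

Op 1: fork(P0) -> P1. 4 ppages; refcounts: pp0:2 pp1:2 pp2:2 pp3:2
Op 2: write(P1, v0, 123). refcount(pp0)=2>1 -> COPY to pp4. 5 ppages; refcounts: pp0:1 pp1:2 pp2:2 pp3:2 pp4:1
Op 3: write(P0, v3, 169). refcount(pp3)=2>1 -> COPY to pp5. 6 ppages; refcounts: pp0:1 pp1:2 pp2:2 pp3:1 pp4:1 pp5:1
Op 4: fork(P0) -> P2. 6 ppages; refcounts: pp0:2 pp1:3 pp2:3 pp3:1 pp4:1 pp5:2
Op 5: write(P1, v1, 121). refcount(pp1)=3>1 -> COPY to pp6. 7 ppages; refcounts: pp0:2 pp1:2 pp2:3 pp3:1 pp4:1 pp5:2 pp6:1

Answer: 7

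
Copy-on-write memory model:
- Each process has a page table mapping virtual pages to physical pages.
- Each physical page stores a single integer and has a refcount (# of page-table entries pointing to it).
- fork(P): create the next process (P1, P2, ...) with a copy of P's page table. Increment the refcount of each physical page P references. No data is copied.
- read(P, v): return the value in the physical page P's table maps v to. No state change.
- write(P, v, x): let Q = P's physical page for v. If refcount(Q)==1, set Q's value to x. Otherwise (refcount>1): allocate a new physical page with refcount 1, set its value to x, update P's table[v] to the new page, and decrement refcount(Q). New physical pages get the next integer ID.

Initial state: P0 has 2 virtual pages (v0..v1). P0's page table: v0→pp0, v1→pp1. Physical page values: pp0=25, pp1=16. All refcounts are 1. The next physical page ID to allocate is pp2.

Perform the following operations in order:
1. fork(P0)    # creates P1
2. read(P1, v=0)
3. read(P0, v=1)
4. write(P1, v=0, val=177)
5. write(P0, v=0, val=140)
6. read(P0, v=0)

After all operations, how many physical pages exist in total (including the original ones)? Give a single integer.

Answer: 3

Derivation:
Op 1: fork(P0) -> P1. 2 ppages; refcounts: pp0:2 pp1:2
Op 2: read(P1, v0) -> 25. No state change.
Op 3: read(P0, v1) -> 16. No state change.
Op 4: write(P1, v0, 177). refcount(pp0)=2>1 -> COPY to pp2. 3 ppages; refcounts: pp0:1 pp1:2 pp2:1
Op 5: write(P0, v0, 140). refcount(pp0)=1 -> write in place. 3 ppages; refcounts: pp0:1 pp1:2 pp2:1
Op 6: read(P0, v0) -> 140. No state change.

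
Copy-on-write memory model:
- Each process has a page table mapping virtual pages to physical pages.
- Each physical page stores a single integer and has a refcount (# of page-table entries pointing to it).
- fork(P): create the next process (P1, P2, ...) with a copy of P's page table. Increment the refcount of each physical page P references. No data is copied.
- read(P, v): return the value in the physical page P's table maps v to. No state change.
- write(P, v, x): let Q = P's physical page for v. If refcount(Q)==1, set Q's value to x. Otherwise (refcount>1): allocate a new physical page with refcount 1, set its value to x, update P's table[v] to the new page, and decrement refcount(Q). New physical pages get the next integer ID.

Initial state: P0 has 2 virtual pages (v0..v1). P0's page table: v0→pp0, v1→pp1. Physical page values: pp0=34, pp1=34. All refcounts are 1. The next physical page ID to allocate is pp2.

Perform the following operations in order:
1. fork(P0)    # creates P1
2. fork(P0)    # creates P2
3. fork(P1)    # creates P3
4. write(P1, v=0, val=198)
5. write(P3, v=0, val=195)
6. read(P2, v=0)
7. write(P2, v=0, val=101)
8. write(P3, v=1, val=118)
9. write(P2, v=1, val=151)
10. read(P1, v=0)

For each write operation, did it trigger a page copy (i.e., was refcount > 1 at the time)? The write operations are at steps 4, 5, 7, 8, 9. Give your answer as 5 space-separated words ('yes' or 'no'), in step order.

Op 1: fork(P0) -> P1. 2 ppages; refcounts: pp0:2 pp1:2
Op 2: fork(P0) -> P2. 2 ppages; refcounts: pp0:3 pp1:3
Op 3: fork(P1) -> P3. 2 ppages; refcounts: pp0:4 pp1:4
Op 4: write(P1, v0, 198). refcount(pp0)=4>1 -> COPY to pp2. 3 ppages; refcounts: pp0:3 pp1:4 pp2:1
Op 5: write(P3, v0, 195). refcount(pp0)=3>1 -> COPY to pp3. 4 ppages; refcounts: pp0:2 pp1:4 pp2:1 pp3:1
Op 6: read(P2, v0) -> 34. No state change.
Op 7: write(P2, v0, 101). refcount(pp0)=2>1 -> COPY to pp4. 5 ppages; refcounts: pp0:1 pp1:4 pp2:1 pp3:1 pp4:1
Op 8: write(P3, v1, 118). refcount(pp1)=4>1 -> COPY to pp5. 6 ppages; refcounts: pp0:1 pp1:3 pp2:1 pp3:1 pp4:1 pp5:1
Op 9: write(P2, v1, 151). refcount(pp1)=3>1 -> COPY to pp6. 7 ppages; refcounts: pp0:1 pp1:2 pp2:1 pp3:1 pp4:1 pp5:1 pp6:1
Op 10: read(P1, v0) -> 198. No state change.

yes yes yes yes yes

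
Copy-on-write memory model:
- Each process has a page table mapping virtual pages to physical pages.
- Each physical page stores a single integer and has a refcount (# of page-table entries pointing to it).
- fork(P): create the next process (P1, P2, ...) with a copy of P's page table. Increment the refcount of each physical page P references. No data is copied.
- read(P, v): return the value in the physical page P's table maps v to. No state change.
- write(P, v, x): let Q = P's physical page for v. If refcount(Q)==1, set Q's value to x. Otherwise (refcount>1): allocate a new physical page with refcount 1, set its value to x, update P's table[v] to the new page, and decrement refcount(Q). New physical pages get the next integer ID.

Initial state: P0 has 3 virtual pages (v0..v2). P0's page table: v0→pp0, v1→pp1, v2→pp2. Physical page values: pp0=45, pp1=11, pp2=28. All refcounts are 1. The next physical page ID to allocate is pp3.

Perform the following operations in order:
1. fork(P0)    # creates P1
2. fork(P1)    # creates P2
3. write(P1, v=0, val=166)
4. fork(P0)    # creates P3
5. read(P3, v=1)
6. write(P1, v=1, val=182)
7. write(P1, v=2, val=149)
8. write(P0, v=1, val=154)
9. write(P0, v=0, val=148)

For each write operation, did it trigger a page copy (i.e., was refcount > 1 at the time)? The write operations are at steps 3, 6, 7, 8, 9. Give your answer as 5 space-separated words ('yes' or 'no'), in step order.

Op 1: fork(P0) -> P1. 3 ppages; refcounts: pp0:2 pp1:2 pp2:2
Op 2: fork(P1) -> P2. 3 ppages; refcounts: pp0:3 pp1:3 pp2:3
Op 3: write(P1, v0, 166). refcount(pp0)=3>1 -> COPY to pp3. 4 ppages; refcounts: pp0:2 pp1:3 pp2:3 pp3:1
Op 4: fork(P0) -> P3. 4 ppages; refcounts: pp0:3 pp1:4 pp2:4 pp3:1
Op 5: read(P3, v1) -> 11. No state change.
Op 6: write(P1, v1, 182). refcount(pp1)=4>1 -> COPY to pp4. 5 ppages; refcounts: pp0:3 pp1:3 pp2:4 pp3:1 pp4:1
Op 7: write(P1, v2, 149). refcount(pp2)=4>1 -> COPY to pp5. 6 ppages; refcounts: pp0:3 pp1:3 pp2:3 pp3:1 pp4:1 pp5:1
Op 8: write(P0, v1, 154). refcount(pp1)=3>1 -> COPY to pp6. 7 ppages; refcounts: pp0:3 pp1:2 pp2:3 pp3:1 pp4:1 pp5:1 pp6:1
Op 9: write(P0, v0, 148). refcount(pp0)=3>1 -> COPY to pp7. 8 ppages; refcounts: pp0:2 pp1:2 pp2:3 pp3:1 pp4:1 pp5:1 pp6:1 pp7:1

yes yes yes yes yes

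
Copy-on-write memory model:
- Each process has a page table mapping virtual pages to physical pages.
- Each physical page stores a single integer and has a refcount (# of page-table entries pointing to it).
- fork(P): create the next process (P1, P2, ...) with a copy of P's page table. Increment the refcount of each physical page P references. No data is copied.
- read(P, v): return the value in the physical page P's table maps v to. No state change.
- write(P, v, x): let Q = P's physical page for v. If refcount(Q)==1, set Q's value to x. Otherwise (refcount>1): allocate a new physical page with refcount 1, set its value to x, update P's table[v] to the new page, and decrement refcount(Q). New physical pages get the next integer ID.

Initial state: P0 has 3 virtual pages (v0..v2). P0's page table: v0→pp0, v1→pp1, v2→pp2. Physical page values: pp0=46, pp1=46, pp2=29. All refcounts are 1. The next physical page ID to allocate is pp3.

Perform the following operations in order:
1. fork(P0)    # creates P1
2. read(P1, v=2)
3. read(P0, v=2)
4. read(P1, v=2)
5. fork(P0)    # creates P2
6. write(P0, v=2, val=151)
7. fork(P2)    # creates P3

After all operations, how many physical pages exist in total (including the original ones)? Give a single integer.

Op 1: fork(P0) -> P1. 3 ppages; refcounts: pp0:2 pp1:2 pp2:2
Op 2: read(P1, v2) -> 29. No state change.
Op 3: read(P0, v2) -> 29. No state change.
Op 4: read(P1, v2) -> 29. No state change.
Op 5: fork(P0) -> P2. 3 ppages; refcounts: pp0:3 pp1:3 pp2:3
Op 6: write(P0, v2, 151). refcount(pp2)=3>1 -> COPY to pp3. 4 ppages; refcounts: pp0:3 pp1:3 pp2:2 pp3:1
Op 7: fork(P2) -> P3. 4 ppages; refcounts: pp0:4 pp1:4 pp2:3 pp3:1

Answer: 4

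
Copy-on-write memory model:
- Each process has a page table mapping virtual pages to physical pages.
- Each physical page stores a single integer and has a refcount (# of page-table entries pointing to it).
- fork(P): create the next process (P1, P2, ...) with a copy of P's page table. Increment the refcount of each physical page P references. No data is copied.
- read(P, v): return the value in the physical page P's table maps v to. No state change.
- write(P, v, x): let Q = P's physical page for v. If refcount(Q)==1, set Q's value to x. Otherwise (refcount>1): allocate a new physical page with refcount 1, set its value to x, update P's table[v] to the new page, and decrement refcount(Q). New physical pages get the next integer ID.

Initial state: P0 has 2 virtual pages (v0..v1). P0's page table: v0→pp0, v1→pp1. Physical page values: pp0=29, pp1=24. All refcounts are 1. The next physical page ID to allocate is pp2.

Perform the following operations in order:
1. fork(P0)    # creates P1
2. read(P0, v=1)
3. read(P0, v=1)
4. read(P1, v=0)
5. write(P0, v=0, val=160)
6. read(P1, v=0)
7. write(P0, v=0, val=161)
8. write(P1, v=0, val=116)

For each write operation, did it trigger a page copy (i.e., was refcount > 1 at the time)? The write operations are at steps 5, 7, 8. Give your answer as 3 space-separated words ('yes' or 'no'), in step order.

Op 1: fork(P0) -> P1. 2 ppages; refcounts: pp0:2 pp1:2
Op 2: read(P0, v1) -> 24. No state change.
Op 3: read(P0, v1) -> 24. No state change.
Op 4: read(P1, v0) -> 29. No state change.
Op 5: write(P0, v0, 160). refcount(pp0)=2>1 -> COPY to pp2. 3 ppages; refcounts: pp0:1 pp1:2 pp2:1
Op 6: read(P1, v0) -> 29. No state change.
Op 7: write(P0, v0, 161). refcount(pp2)=1 -> write in place. 3 ppages; refcounts: pp0:1 pp1:2 pp2:1
Op 8: write(P1, v0, 116). refcount(pp0)=1 -> write in place. 3 ppages; refcounts: pp0:1 pp1:2 pp2:1

yes no no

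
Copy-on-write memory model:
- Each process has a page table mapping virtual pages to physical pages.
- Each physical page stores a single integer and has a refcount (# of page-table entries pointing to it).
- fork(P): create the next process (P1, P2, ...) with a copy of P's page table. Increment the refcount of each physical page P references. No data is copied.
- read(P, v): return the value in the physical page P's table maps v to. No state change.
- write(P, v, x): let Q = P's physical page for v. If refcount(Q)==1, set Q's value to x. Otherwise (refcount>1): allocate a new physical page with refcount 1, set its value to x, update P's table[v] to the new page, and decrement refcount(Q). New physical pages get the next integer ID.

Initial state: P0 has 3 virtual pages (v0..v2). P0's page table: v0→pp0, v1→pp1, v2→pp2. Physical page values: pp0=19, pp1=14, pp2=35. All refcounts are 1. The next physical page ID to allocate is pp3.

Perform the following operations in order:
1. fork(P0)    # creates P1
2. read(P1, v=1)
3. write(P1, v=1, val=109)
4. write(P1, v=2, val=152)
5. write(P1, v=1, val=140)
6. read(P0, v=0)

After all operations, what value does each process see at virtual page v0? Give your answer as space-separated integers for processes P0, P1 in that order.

Answer: 19 19

Derivation:
Op 1: fork(P0) -> P1. 3 ppages; refcounts: pp0:2 pp1:2 pp2:2
Op 2: read(P1, v1) -> 14. No state change.
Op 3: write(P1, v1, 109). refcount(pp1)=2>1 -> COPY to pp3. 4 ppages; refcounts: pp0:2 pp1:1 pp2:2 pp3:1
Op 4: write(P1, v2, 152). refcount(pp2)=2>1 -> COPY to pp4. 5 ppages; refcounts: pp0:2 pp1:1 pp2:1 pp3:1 pp4:1
Op 5: write(P1, v1, 140). refcount(pp3)=1 -> write in place. 5 ppages; refcounts: pp0:2 pp1:1 pp2:1 pp3:1 pp4:1
Op 6: read(P0, v0) -> 19. No state change.
P0: v0 -> pp0 = 19
P1: v0 -> pp0 = 19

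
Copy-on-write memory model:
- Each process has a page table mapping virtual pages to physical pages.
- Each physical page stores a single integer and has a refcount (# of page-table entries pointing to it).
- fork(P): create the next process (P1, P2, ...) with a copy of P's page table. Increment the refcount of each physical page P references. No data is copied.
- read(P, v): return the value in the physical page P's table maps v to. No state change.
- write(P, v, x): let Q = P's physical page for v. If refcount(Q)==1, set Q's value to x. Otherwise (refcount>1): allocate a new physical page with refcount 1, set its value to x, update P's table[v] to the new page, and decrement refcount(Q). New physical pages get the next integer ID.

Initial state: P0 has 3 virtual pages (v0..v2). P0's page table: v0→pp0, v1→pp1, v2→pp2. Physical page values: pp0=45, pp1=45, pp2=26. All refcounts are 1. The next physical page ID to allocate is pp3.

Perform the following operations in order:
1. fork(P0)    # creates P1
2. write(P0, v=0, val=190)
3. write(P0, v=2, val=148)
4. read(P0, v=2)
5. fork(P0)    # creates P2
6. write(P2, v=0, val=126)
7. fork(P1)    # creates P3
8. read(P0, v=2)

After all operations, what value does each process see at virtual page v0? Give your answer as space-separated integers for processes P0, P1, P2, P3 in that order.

Op 1: fork(P0) -> P1. 3 ppages; refcounts: pp0:2 pp1:2 pp2:2
Op 2: write(P0, v0, 190). refcount(pp0)=2>1 -> COPY to pp3. 4 ppages; refcounts: pp0:1 pp1:2 pp2:2 pp3:1
Op 3: write(P0, v2, 148). refcount(pp2)=2>1 -> COPY to pp4. 5 ppages; refcounts: pp0:1 pp1:2 pp2:1 pp3:1 pp4:1
Op 4: read(P0, v2) -> 148. No state change.
Op 5: fork(P0) -> P2. 5 ppages; refcounts: pp0:1 pp1:3 pp2:1 pp3:2 pp4:2
Op 6: write(P2, v0, 126). refcount(pp3)=2>1 -> COPY to pp5. 6 ppages; refcounts: pp0:1 pp1:3 pp2:1 pp3:1 pp4:2 pp5:1
Op 7: fork(P1) -> P3. 6 ppages; refcounts: pp0:2 pp1:4 pp2:2 pp3:1 pp4:2 pp5:1
Op 8: read(P0, v2) -> 148. No state change.
P0: v0 -> pp3 = 190
P1: v0 -> pp0 = 45
P2: v0 -> pp5 = 126
P3: v0 -> pp0 = 45

Answer: 190 45 126 45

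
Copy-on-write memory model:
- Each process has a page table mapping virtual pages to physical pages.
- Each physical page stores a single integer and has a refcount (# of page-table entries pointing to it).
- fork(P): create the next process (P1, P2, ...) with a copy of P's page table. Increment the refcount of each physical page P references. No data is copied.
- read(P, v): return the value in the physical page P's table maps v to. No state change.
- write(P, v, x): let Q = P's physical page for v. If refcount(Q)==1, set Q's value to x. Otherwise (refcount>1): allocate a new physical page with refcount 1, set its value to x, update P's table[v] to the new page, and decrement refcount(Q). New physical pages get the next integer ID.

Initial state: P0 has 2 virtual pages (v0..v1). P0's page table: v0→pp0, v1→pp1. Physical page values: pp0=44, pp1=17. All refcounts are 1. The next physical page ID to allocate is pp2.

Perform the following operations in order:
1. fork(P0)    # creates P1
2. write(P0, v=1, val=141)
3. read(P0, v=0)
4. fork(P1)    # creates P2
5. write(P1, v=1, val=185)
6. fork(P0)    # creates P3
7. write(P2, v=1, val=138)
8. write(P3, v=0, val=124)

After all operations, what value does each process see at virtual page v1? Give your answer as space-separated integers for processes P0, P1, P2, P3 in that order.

Answer: 141 185 138 141

Derivation:
Op 1: fork(P0) -> P1. 2 ppages; refcounts: pp0:2 pp1:2
Op 2: write(P0, v1, 141). refcount(pp1)=2>1 -> COPY to pp2. 3 ppages; refcounts: pp0:2 pp1:1 pp2:1
Op 3: read(P0, v0) -> 44. No state change.
Op 4: fork(P1) -> P2. 3 ppages; refcounts: pp0:3 pp1:2 pp2:1
Op 5: write(P1, v1, 185). refcount(pp1)=2>1 -> COPY to pp3. 4 ppages; refcounts: pp0:3 pp1:1 pp2:1 pp3:1
Op 6: fork(P0) -> P3. 4 ppages; refcounts: pp0:4 pp1:1 pp2:2 pp3:1
Op 7: write(P2, v1, 138). refcount(pp1)=1 -> write in place. 4 ppages; refcounts: pp0:4 pp1:1 pp2:2 pp3:1
Op 8: write(P3, v0, 124). refcount(pp0)=4>1 -> COPY to pp4. 5 ppages; refcounts: pp0:3 pp1:1 pp2:2 pp3:1 pp4:1
P0: v1 -> pp2 = 141
P1: v1 -> pp3 = 185
P2: v1 -> pp1 = 138
P3: v1 -> pp2 = 141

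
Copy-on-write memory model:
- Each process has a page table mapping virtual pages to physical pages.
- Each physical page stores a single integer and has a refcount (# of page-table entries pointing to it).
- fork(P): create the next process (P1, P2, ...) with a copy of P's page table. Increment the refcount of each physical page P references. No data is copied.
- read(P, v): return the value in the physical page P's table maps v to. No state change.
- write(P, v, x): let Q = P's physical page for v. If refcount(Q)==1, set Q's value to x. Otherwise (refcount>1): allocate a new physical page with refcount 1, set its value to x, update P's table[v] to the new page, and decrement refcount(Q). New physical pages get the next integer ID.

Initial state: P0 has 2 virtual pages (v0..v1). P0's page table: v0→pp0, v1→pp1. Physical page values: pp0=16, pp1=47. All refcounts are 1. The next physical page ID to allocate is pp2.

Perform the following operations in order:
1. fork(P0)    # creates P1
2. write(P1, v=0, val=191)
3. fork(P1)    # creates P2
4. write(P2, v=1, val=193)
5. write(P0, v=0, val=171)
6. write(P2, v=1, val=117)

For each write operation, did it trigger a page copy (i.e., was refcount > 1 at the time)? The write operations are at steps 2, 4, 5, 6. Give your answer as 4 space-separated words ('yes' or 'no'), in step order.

Op 1: fork(P0) -> P1. 2 ppages; refcounts: pp0:2 pp1:2
Op 2: write(P1, v0, 191). refcount(pp0)=2>1 -> COPY to pp2. 3 ppages; refcounts: pp0:1 pp1:2 pp2:1
Op 3: fork(P1) -> P2. 3 ppages; refcounts: pp0:1 pp1:3 pp2:2
Op 4: write(P2, v1, 193). refcount(pp1)=3>1 -> COPY to pp3. 4 ppages; refcounts: pp0:1 pp1:2 pp2:2 pp3:1
Op 5: write(P0, v0, 171). refcount(pp0)=1 -> write in place. 4 ppages; refcounts: pp0:1 pp1:2 pp2:2 pp3:1
Op 6: write(P2, v1, 117). refcount(pp3)=1 -> write in place. 4 ppages; refcounts: pp0:1 pp1:2 pp2:2 pp3:1

yes yes no no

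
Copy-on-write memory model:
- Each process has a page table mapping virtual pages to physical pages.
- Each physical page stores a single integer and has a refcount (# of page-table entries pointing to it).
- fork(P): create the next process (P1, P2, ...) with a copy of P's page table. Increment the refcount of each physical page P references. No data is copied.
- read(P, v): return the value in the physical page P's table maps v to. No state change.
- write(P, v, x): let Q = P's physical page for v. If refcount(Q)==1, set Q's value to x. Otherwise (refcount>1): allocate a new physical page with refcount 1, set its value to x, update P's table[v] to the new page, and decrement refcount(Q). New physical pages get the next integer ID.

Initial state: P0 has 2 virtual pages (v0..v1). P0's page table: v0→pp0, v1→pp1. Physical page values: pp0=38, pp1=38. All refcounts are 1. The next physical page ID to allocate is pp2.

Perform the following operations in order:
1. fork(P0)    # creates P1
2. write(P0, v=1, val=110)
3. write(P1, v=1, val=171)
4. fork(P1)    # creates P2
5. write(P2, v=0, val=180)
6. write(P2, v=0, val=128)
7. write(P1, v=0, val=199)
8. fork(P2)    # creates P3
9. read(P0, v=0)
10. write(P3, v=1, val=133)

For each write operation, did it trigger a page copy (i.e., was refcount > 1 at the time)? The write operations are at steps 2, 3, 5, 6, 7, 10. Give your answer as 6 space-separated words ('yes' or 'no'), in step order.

Op 1: fork(P0) -> P1. 2 ppages; refcounts: pp0:2 pp1:2
Op 2: write(P0, v1, 110). refcount(pp1)=2>1 -> COPY to pp2. 3 ppages; refcounts: pp0:2 pp1:1 pp2:1
Op 3: write(P1, v1, 171). refcount(pp1)=1 -> write in place. 3 ppages; refcounts: pp0:2 pp1:1 pp2:1
Op 4: fork(P1) -> P2. 3 ppages; refcounts: pp0:3 pp1:2 pp2:1
Op 5: write(P2, v0, 180). refcount(pp0)=3>1 -> COPY to pp3. 4 ppages; refcounts: pp0:2 pp1:2 pp2:1 pp3:1
Op 6: write(P2, v0, 128). refcount(pp3)=1 -> write in place. 4 ppages; refcounts: pp0:2 pp1:2 pp2:1 pp3:1
Op 7: write(P1, v0, 199). refcount(pp0)=2>1 -> COPY to pp4. 5 ppages; refcounts: pp0:1 pp1:2 pp2:1 pp3:1 pp4:1
Op 8: fork(P2) -> P3. 5 ppages; refcounts: pp0:1 pp1:3 pp2:1 pp3:2 pp4:1
Op 9: read(P0, v0) -> 38. No state change.
Op 10: write(P3, v1, 133). refcount(pp1)=3>1 -> COPY to pp5. 6 ppages; refcounts: pp0:1 pp1:2 pp2:1 pp3:2 pp4:1 pp5:1

yes no yes no yes yes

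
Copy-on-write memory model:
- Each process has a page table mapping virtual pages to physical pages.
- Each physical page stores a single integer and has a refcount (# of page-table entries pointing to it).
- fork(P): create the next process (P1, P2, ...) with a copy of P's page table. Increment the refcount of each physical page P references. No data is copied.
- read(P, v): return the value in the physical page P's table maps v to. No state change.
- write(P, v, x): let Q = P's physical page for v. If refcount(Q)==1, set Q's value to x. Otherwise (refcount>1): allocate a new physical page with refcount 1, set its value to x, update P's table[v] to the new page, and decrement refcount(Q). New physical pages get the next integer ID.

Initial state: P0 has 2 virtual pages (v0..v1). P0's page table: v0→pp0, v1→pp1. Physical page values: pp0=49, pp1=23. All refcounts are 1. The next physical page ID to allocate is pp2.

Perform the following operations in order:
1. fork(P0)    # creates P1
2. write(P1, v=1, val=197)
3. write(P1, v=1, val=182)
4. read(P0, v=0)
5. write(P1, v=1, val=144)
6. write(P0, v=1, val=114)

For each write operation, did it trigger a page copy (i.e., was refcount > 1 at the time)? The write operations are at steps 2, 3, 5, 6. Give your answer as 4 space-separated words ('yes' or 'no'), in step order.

Op 1: fork(P0) -> P1. 2 ppages; refcounts: pp0:2 pp1:2
Op 2: write(P1, v1, 197). refcount(pp1)=2>1 -> COPY to pp2. 3 ppages; refcounts: pp0:2 pp1:1 pp2:1
Op 3: write(P1, v1, 182). refcount(pp2)=1 -> write in place. 3 ppages; refcounts: pp0:2 pp1:1 pp2:1
Op 4: read(P0, v0) -> 49. No state change.
Op 5: write(P1, v1, 144). refcount(pp2)=1 -> write in place. 3 ppages; refcounts: pp0:2 pp1:1 pp2:1
Op 6: write(P0, v1, 114). refcount(pp1)=1 -> write in place. 3 ppages; refcounts: pp0:2 pp1:1 pp2:1

yes no no no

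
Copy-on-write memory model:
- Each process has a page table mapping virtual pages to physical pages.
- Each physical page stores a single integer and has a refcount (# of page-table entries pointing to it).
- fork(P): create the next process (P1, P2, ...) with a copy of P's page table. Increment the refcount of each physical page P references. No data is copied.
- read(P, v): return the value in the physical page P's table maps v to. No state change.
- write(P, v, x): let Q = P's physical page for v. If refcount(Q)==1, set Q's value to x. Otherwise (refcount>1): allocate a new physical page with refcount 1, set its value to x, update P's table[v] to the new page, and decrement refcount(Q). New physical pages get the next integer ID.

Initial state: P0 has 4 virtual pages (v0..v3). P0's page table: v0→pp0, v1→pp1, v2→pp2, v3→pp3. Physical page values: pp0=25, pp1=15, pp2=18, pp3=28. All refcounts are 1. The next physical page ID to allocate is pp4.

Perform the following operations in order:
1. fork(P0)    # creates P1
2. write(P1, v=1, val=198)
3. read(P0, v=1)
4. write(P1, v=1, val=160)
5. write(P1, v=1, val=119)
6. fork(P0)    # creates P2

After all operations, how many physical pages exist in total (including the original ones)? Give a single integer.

Op 1: fork(P0) -> P1. 4 ppages; refcounts: pp0:2 pp1:2 pp2:2 pp3:2
Op 2: write(P1, v1, 198). refcount(pp1)=2>1 -> COPY to pp4. 5 ppages; refcounts: pp0:2 pp1:1 pp2:2 pp3:2 pp4:1
Op 3: read(P0, v1) -> 15. No state change.
Op 4: write(P1, v1, 160). refcount(pp4)=1 -> write in place. 5 ppages; refcounts: pp0:2 pp1:1 pp2:2 pp3:2 pp4:1
Op 5: write(P1, v1, 119). refcount(pp4)=1 -> write in place. 5 ppages; refcounts: pp0:2 pp1:1 pp2:2 pp3:2 pp4:1
Op 6: fork(P0) -> P2. 5 ppages; refcounts: pp0:3 pp1:2 pp2:3 pp3:3 pp4:1

Answer: 5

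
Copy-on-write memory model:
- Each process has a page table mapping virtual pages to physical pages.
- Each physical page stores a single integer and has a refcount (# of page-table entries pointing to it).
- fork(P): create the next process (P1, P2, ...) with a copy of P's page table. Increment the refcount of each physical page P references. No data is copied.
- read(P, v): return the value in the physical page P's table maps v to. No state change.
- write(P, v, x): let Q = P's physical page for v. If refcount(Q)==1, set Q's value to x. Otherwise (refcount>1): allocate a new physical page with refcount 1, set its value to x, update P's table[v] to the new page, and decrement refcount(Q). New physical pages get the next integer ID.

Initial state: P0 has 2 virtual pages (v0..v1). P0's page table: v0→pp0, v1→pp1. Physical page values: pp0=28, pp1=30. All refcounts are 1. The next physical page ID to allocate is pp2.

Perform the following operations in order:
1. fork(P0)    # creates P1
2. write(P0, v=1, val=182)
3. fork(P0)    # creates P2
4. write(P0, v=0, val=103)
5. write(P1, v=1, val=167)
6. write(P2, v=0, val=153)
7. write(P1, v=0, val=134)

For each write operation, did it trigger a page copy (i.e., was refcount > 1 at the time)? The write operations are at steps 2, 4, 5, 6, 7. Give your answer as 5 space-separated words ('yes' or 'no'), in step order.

Op 1: fork(P0) -> P1. 2 ppages; refcounts: pp0:2 pp1:2
Op 2: write(P0, v1, 182). refcount(pp1)=2>1 -> COPY to pp2. 3 ppages; refcounts: pp0:2 pp1:1 pp2:1
Op 3: fork(P0) -> P2. 3 ppages; refcounts: pp0:3 pp1:1 pp2:2
Op 4: write(P0, v0, 103). refcount(pp0)=3>1 -> COPY to pp3. 4 ppages; refcounts: pp0:2 pp1:1 pp2:2 pp3:1
Op 5: write(P1, v1, 167). refcount(pp1)=1 -> write in place. 4 ppages; refcounts: pp0:2 pp1:1 pp2:2 pp3:1
Op 6: write(P2, v0, 153). refcount(pp0)=2>1 -> COPY to pp4. 5 ppages; refcounts: pp0:1 pp1:1 pp2:2 pp3:1 pp4:1
Op 7: write(P1, v0, 134). refcount(pp0)=1 -> write in place. 5 ppages; refcounts: pp0:1 pp1:1 pp2:2 pp3:1 pp4:1

yes yes no yes no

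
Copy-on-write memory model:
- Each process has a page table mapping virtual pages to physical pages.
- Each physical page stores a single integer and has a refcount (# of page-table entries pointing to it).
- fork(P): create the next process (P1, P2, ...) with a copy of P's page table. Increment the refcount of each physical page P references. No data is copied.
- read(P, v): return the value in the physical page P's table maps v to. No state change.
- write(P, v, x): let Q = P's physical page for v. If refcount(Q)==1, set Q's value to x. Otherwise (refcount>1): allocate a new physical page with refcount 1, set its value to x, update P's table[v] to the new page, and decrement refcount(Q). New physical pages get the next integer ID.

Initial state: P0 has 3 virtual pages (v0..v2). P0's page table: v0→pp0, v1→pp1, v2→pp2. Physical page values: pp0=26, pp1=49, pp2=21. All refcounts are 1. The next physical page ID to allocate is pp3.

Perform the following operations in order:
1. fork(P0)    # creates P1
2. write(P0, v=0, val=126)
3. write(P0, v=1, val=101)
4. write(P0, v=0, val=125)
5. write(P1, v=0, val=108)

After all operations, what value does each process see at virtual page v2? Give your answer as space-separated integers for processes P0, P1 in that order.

Answer: 21 21

Derivation:
Op 1: fork(P0) -> P1. 3 ppages; refcounts: pp0:2 pp1:2 pp2:2
Op 2: write(P0, v0, 126). refcount(pp0)=2>1 -> COPY to pp3. 4 ppages; refcounts: pp0:1 pp1:2 pp2:2 pp3:1
Op 3: write(P0, v1, 101). refcount(pp1)=2>1 -> COPY to pp4. 5 ppages; refcounts: pp0:1 pp1:1 pp2:2 pp3:1 pp4:1
Op 4: write(P0, v0, 125). refcount(pp3)=1 -> write in place. 5 ppages; refcounts: pp0:1 pp1:1 pp2:2 pp3:1 pp4:1
Op 5: write(P1, v0, 108). refcount(pp0)=1 -> write in place. 5 ppages; refcounts: pp0:1 pp1:1 pp2:2 pp3:1 pp4:1
P0: v2 -> pp2 = 21
P1: v2 -> pp2 = 21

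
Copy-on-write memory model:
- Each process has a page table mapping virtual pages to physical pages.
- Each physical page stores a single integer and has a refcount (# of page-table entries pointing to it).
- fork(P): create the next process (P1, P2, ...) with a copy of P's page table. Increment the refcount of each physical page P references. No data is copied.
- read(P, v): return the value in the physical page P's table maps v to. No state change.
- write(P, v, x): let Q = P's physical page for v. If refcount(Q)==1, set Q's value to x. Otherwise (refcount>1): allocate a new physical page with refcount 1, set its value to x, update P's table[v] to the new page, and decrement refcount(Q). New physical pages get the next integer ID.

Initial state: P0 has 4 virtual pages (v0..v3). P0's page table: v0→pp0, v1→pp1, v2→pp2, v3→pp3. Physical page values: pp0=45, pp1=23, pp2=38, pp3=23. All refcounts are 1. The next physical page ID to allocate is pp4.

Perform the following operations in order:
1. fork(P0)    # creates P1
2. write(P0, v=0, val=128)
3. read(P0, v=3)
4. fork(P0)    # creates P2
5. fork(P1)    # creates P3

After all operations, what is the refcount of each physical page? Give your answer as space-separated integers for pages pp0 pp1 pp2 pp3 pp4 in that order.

Op 1: fork(P0) -> P1. 4 ppages; refcounts: pp0:2 pp1:2 pp2:2 pp3:2
Op 2: write(P0, v0, 128). refcount(pp0)=2>1 -> COPY to pp4. 5 ppages; refcounts: pp0:1 pp1:2 pp2:2 pp3:2 pp4:1
Op 3: read(P0, v3) -> 23. No state change.
Op 4: fork(P0) -> P2. 5 ppages; refcounts: pp0:1 pp1:3 pp2:3 pp3:3 pp4:2
Op 5: fork(P1) -> P3. 5 ppages; refcounts: pp0:2 pp1:4 pp2:4 pp3:4 pp4:2

Answer: 2 4 4 4 2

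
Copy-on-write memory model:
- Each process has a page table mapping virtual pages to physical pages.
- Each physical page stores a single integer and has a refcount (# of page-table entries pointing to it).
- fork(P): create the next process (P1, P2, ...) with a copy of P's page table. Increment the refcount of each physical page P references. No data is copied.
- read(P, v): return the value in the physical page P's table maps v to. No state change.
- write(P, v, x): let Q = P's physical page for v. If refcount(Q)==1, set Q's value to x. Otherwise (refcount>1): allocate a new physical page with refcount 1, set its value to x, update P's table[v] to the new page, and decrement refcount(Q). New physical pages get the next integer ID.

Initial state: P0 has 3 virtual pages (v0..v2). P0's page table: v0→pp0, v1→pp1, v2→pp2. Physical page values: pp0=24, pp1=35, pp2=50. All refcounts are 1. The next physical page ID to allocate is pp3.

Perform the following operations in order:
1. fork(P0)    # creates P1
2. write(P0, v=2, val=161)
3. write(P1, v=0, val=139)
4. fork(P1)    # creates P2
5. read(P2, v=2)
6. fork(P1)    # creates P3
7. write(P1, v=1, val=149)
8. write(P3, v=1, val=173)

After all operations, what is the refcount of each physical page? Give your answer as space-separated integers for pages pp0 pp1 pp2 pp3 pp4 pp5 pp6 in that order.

Op 1: fork(P0) -> P1. 3 ppages; refcounts: pp0:2 pp1:2 pp2:2
Op 2: write(P0, v2, 161). refcount(pp2)=2>1 -> COPY to pp3. 4 ppages; refcounts: pp0:2 pp1:2 pp2:1 pp3:1
Op 3: write(P1, v0, 139). refcount(pp0)=2>1 -> COPY to pp4. 5 ppages; refcounts: pp0:1 pp1:2 pp2:1 pp3:1 pp4:1
Op 4: fork(P1) -> P2. 5 ppages; refcounts: pp0:1 pp1:3 pp2:2 pp3:1 pp4:2
Op 5: read(P2, v2) -> 50. No state change.
Op 6: fork(P1) -> P3. 5 ppages; refcounts: pp0:1 pp1:4 pp2:3 pp3:1 pp4:3
Op 7: write(P1, v1, 149). refcount(pp1)=4>1 -> COPY to pp5. 6 ppages; refcounts: pp0:1 pp1:3 pp2:3 pp3:1 pp4:3 pp5:1
Op 8: write(P3, v1, 173). refcount(pp1)=3>1 -> COPY to pp6. 7 ppages; refcounts: pp0:1 pp1:2 pp2:3 pp3:1 pp4:3 pp5:1 pp6:1

Answer: 1 2 3 1 3 1 1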